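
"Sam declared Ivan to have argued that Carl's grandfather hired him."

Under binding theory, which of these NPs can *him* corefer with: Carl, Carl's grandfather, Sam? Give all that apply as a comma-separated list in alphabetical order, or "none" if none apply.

*him* is a pronoun; Principle B requires it to be free in its binding domain — the clause headed by 'hired'.
— Carl: possessor inside the subject DP of the clause headed by 'hired'; does not c-command the pronoun — Principle B does not apply; allowed.
— Carl's grandfather: subject of the clause headed by 'hired'; c-commands the pronoun within its binding domain — blocked (Principle B).
— Sam: subject of the matrix clause; c-commands the pronoun but lies outside its binding domain — allowed.

Carl, Sam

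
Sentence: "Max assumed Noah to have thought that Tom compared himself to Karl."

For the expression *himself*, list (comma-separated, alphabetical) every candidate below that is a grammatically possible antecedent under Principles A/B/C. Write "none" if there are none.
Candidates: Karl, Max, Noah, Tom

Tom

*himself* is a reflexive; Principle A requires it to be bound within its binding domain — the clause headed by 'compared'.
— Karl: second object of the clause headed by 'compared'; does not c-command the reflexive — cannot bind it (Principle A).
— Max: subject of the matrix clause; c-commands the reflexive but lies outside its binding domain — cannot bind it (Principle A).
— Noah: subject of the clause headed by 'thought'; c-commands the reflexive but lies outside its binding domain — cannot bind it (Principle A).
— Tom: subject of the clause headed by 'compared'; c-commands the reflexive within its binding domain — allowed (Principle A).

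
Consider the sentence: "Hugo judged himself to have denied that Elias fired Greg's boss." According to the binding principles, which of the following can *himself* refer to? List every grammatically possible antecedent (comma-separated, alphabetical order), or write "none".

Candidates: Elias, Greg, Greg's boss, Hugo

Hugo

*himself* is a reflexive; Principle A requires it to be bound within its binding domain — the matrix clause.
— Elias: subject of the clause headed by 'fired'; does not c-command the reflexive — cannot bind it (Principle A).
— Greg: possessor inside the object DP of the clause headed by 'fired'; does not c-command the reflexive — cannot bind it (Principle A).
— Greg's boss: object of the clause headed by 'fired'; does not c-command the reflexive — cannot bind it (Principle A).
— Hugo: subject of the matrix clause; c-commands the reflexive within its binding domain — allowed (Principle A).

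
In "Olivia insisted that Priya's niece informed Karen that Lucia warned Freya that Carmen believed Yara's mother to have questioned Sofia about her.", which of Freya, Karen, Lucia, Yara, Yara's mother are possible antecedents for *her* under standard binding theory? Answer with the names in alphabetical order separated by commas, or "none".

*her* is a pronoun; Principle B requires it to be free in its binding domain — the clause headed by 'questioned'.
— Freya: object of the clause headed by 'warned'; c-commands the pronoun but lies outside its binding domain — allowed.
— Karen: object of the clause headed by 'informed'; c-commands the pronoun but lies outside its binding domain — allowed.
— Lucia: subject of the clause headed by 'warned'; c-commands the pronoun but lies outside its binding domain — allowed.
— Yara: possessor inside the subject DP of the clause headed by 'questioned'; does not c-command the pronoun — Principle B does not apply; allowed.
— Yara's mother: subject of the clause headed by 'questioned'; c-commands the pronoun within its binding domain — blocked (Principle B).

Freya, Karen, Lucia, Yara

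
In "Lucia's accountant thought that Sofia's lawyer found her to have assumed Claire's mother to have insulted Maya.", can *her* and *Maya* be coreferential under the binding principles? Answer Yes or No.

No

*Maya* is an R-expression; Principle C requires it to be free (not bound by any c-commanding expression).
— her: subject of the clause headed by 'assumed'; the pronoun c-commands the R-expression — coreference blocked (Principle C).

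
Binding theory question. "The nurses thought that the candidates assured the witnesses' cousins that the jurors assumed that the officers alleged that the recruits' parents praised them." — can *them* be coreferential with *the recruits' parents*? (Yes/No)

*them* is a pronoun; Principle B requires it to be free in its binding domain — the clause headed by 'praised'.
— the recruits' parents: subject of the clause headed by 'praised'; c-commands the pronoun within its binding domain — blocked (Principle B).

No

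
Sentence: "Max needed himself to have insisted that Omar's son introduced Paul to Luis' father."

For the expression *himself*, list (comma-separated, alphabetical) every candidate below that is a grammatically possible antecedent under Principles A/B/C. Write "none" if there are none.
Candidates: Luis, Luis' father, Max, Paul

*himself* is a reflexive; Principle A requires it to be bound within its binding domain — the matrix clause.
— Luis: possessor inside the second object DP of the clause headed by 'introduced'; does not c-command the reflexive — cannot bind it (Principle A).
— Luis' father: second object of the clause headed by 'introduced'; does not c-command the reflexive — cannot bind it (Principle A).
— Max: subject of the matrix clause; c-commands the reflexive within its binding domain — allowed (Principle A).
— Paul: object of the clause headed by 'introduced'; does not c-command the reflexive — cannot bind it (Principle A).

Max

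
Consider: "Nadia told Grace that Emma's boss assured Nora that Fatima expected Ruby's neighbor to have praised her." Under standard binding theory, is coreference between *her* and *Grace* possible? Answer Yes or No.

Yes

*Grace* is an R-expression; Principle C requires it to be free (not bound by any c-commanding expression).
— her: object of the clause headed by 'praised'; the pronoun does not c-command the R-expression — coreference allowed.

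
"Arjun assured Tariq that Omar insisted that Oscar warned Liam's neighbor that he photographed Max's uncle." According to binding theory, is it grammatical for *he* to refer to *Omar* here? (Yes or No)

Yes

*Omar* is an R-expression; Principle C requires it to be free (not bound by any c-commanding expression).
— he: subject of the clause headed by 'photographed'; the pronoun does not c-command the R-expression — coreference allowed.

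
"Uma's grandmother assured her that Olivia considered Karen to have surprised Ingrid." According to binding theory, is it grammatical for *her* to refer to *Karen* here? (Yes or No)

No

*Karen* is an R-expression; Principle C requires it to be free (not bound by any c-commanding expression).
— her: object of the matrix clause; the pronoun c-commands the R-expression — coreference blocked (Principle C).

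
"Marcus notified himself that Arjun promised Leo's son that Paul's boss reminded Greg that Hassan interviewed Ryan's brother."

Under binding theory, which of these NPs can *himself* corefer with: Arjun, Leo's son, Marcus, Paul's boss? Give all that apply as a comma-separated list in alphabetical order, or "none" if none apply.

Marcus

*himself* is a reflexive; Principle A requires it to be bound within its binding domain — the matrix clause.
— Arjun: subject of the clause headed by 'promised'; does not c-command the reflexive — cannot bind it (Principle A).
— Leo's son: object of the clause headed by 'promised'; does not c-command the reflexive — cannot bind it (Principle A).
— Marcus: subject of the matrix clause; c-commands the reflexive within its binding domain — allowed (Principle A).
— Paul's boss: subject of the clause headed by 'reminded'; does not c-command the reflexive — cannot bind it (Principle A).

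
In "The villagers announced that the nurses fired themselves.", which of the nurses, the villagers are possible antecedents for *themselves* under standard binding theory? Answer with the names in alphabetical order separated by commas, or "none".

the nurses

*themselves* is a reflexive; Principle A requires it to be bound within its binding domain — the clause headed by 'fired'.
— the nurses: subject of the clause headed by 'fired'; c-commands the reflexive within its binding domain — allowed (Principle A).
— the villagers: subject of the matrix clause; c-commands the reflexive but lies outside its binding domain — cannot bind it (Principle A).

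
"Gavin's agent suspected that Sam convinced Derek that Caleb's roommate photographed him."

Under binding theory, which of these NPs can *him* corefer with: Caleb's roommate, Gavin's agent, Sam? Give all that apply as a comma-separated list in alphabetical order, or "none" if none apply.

Gavin's agent, Sam

*him* is a pronoun; Principle B requires it to be free in its binding domain — the clause headed by 'photographed'.
— Caleb's roommate: subject of the clause headed by 'photographed'; c-commands the pronoun within its binding domain — blocked (Principle B).
— Gavin's agent: subject of the matrix clause; c-commands the pronoun but lies outside its binding domain — allowed.
— Sam: subject of the clause headed by 'convinced'; c-commands the pronoun but lies outside its binding domain — allowed.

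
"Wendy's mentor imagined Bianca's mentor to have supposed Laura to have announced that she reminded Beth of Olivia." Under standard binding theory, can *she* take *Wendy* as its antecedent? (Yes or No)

*she* is a pronoun; Principle B requires it to be free in its binding domain — the clause headed by 'reminded'.
— Wendy: possessor inside the subject DP of the matrix clause; does not c-command the pronoun — Principle B does not apply; allowed.

Yes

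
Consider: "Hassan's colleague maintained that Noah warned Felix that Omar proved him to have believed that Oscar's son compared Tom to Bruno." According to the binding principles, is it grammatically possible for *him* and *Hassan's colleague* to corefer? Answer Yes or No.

Yes

*him* is a pronoun; Principle B requires it to be free in its binding domain — the clause headed by 'proved'.
— Hassan's colleague: subject of the matrix clause; c-commands the pronoun but lies outside its binding domain — allowed.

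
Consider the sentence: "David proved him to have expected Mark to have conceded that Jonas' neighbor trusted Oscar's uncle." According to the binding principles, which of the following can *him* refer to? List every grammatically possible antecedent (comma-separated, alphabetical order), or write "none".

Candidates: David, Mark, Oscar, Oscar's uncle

none

*him* is a pronoun; Principle B requires it to be free in its binding domain — the matrix clause.
— David: subject of the matrix clause; c-commands the pronoun within its binding domain — blocked (Principle B).
— Mark: subject of the clause headed by 'conceded'; is c-commanded by the pronoun; coreference would bind this R-expression — blocked (Principle C).
— Oscar: possessor inside the object DP of the clause headed by 'trusted'; is c-commanded by the pronoun; coreference would bind this R-expression — blocked (Principle C).
— Oscar's uncle: object of the clause headed by 'trusted'; is c-commanded by the pronoun; coreference would bind this R-expression — blocked (Principle C).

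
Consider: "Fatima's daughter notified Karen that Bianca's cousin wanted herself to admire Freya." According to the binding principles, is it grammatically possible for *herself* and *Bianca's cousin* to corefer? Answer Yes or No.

*herself* is a reflexive; Principle A requires it to be bound within its binding domain — the clause headed by 'wanted'.
— Bianca's cousin: subject of the clause headed by 'wanted'; c-commands the reflexive within its binding domain — allowed (Principle A).

Yes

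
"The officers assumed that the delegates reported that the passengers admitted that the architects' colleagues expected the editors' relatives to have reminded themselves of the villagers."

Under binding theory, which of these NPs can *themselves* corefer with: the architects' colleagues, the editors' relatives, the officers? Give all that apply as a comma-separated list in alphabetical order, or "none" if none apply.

*themselves* is a reflexive; Principle A requires it to be bound within its binding domain — the clause headed by 'reminded'.
— the architects' colleagues: subject of the clause headed by 'expected'; c-commands the reflexive but lies outside its binding domain — cannot bind it (Principle A).
— the editors' relatives: subject of the clause headed by 'reminded'; c-commands the reflexive within its binding domain — allowed (Principle A).
— the officers: subject of the matrix clause; c-commands the reflexive but lies outside its binding domain — cannot bind it (Principle A).

the editors' relatives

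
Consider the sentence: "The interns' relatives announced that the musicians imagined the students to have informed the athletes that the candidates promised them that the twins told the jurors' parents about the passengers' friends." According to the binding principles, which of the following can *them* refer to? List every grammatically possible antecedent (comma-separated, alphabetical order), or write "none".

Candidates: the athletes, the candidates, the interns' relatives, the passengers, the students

*them* is a pronoun; Principle B requires it to be free in its binding domain — the clause headed by 'promised'.
— the athletes: object of the clause headed by 'informed'; c-commands the pronoun but lies outside its binding domain — allowed.
— the candidates: subject of the clause headed by 'promised'; c-commands the pronoun within its binding domain — blocked (Principle B).
— the interns' relatives: subject of the matrix clause; c-commands the pronoun but lies outside its binding domain — allowed.
— the passengers: possessor inside the second object DP of the clause headed by 'told'; is c-commanded by the pronoun; coreference would bind this R-expression — blocked (Principle C).
— the students: subject of the clause headed by 'informed'; c-commands the pronoun but lies outside its binding domain — allowed.

the athletes, the interns' relatives, the students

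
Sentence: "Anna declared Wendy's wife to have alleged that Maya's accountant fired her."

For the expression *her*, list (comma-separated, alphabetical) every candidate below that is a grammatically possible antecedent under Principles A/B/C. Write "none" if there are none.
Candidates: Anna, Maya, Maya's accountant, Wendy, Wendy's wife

*her* is a pronoun; Principle B requires it to be free in its binding domain — the clause headed by 'fired'.
— Anna: subject of the matrix clause; c-commands the pronoun but lies outside its binding domain — allowed.
— Maya: possessor inside the subject DP of the clause headed by 'fired'; does not c-command the pronoun — Principle B does not apply; allowed.
— Maya's accountant: subject of the clause headed by 'fired'; c-commands the pronoun within its binding domain — blocked (Principle B).
— Wendy: possessor inside the subject DP of the clause headed by 'alleged'; does not c-command the pronoun — Principle B does not apply; allowed.
— Wendy's wife: subject of the clause headed by 'alleged'; c-commands the pronoun but lies outside its binding domain — allowed.

Anna, Maya, Wendy, Wendy's wife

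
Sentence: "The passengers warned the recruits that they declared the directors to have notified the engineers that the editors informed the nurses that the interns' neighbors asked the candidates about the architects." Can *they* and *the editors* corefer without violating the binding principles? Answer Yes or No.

*the editors* is an R-expression; Principle C requires it to be free (not bound by any c-commanding expression).
— they: subject of the clause headed by 'declared'; the pronoun c-commands the R-expression — coreference blocked (Principle C).

No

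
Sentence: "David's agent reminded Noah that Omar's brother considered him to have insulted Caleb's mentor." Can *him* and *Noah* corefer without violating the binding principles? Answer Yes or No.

*Noah* is an R-expression; Principle C requires it to be free (not bound by any c-commanding expression).
— him: subject of the clause headed by 'insulted'; the pronoun does not c-command the R-expression — coreference allowed.

Yes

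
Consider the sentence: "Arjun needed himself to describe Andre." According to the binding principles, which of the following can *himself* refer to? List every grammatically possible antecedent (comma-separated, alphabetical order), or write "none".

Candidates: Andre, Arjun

*himself* is a reflexive; Principle A requires it to be bound within its binding domain — the matrix clause.
— Andre: object of the clause headed by 'describe'; does not c-command the reflexive — cannot bind it (Principle A).
— Arjun: subject of the matrix clause; c-commands the reflexive within its binding domain — allowed (Principle A).

Arjun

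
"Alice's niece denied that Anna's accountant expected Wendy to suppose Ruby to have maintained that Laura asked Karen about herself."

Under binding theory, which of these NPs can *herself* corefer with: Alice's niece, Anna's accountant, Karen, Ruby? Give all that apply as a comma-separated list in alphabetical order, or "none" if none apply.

*herself* is a reflexive; Principle A requires it to be bound within its binding domain — the clause headed by 'asked'.
— Alice's niece: subject of the matrix clause; c-commands the reflexive but lies outside its binding domain — cannot bind it (Principle A).
— Anna's accountant: subject of the clause headed by 'expected'; c-commands the reflexive but lies outside its binding domain — cannot bind it (Principle A).
— Karen: object of the clause headed by 'asked'; c-commands the reflexive within its binding domain — allowed (Principle A).
— Ruby: subject of the clause headed by 'maintained'; c-commands the reflexive but lies outside its binding domain — cannot bind it (Principle A).

Karen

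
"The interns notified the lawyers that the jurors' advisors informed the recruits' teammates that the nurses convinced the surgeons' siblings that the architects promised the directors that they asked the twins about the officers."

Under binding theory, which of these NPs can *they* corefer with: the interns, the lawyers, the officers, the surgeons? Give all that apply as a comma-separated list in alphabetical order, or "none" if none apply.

the interns, the lawyers, the surgeons

*they* is a pronoun; Principle B requires it to be free in its binding domain — the clause headed by 'asked'.
— the interns: subject of the matrix clause; c-commands the pronoun but lies outside its binding domain — allowed.
— the lawyers: object of the matrix clause; c-commands the pronoun but lies outside its binding domain — allowed.
— the officers: second object of the clause headed by 'asked'; is c-commanded by the pronoun; coreference would bind this R-expression — blocked (Principle C).
— the surgeons: possessor inside the object DP of the clause headed by 'convinced'; does not c-command the pronoun — Principle B does not apply; allowed.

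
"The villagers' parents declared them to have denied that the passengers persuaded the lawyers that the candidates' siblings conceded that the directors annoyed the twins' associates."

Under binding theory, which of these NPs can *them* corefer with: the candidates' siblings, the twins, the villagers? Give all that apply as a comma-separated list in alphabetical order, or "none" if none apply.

the villagers

*them* is a pronoun; Principle B requires it to be free in its binding domain — the matrix clause.
— the candidates' siblings: subject of the clause headed by 'conceded'; is c-commanded by the pronoun; coreference would bind this R-expression — blocked (Principle C).
— the twins: possessor inside the object DP of the clause headed by 'annoyed'; is c-commanded by the pronoun; coreference would bind this R-expression — blocked (Principle C).
— the villagers: possessor inside the subject DP of the matrix clause; does not c-command the pronoun — Principle B does not apply; allowed.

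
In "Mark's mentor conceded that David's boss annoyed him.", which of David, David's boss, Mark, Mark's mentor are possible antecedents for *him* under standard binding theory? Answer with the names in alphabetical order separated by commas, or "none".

David, Mark, Mark's mentor

*him* is a pronoun; Principle B requires it to be free in its binding domain — the clause headed by 'annoyed'.
— David: possessor inside the subject DP of the clause headed by 'annoyed'; does not c-command the pronoun — Principle B does not apply; allowed.
— David's boss: subject of the clause headed by 'annoyed'; c-commands the pronoun within its binding domain — blocked (Principle B).
— Mark: possessor inside the subject DP of the matrix clause; does not c-command the pronoun — Principle B does not apply; allowed.
— Mark's mentor: subject of the matrix clause; c-commands the pronoun but lies outside its binding domain — allowed.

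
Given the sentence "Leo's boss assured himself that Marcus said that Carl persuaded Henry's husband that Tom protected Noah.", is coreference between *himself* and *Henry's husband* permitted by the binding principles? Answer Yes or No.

No

*himself* is a reflexive; Principle A requires it to be bound within its binding domain — the matrix clause.
— Henry's husband: object of the clause headed by 'persuaded'; does not c-command the reflexive — cannot bind it (Principle A).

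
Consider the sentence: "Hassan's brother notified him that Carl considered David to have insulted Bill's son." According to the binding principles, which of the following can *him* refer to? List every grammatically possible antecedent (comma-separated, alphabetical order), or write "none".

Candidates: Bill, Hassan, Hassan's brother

*him* is a pronoun; Principle B requires it to be free in its binding domain — the matrix clause.
— Bill: possessor inside the object DP of the clause headed by 'insulted'; is c-commanded by the pronoun; coreference would bind this R-expression — blocked (Principle C).
— Hassan: possessor inside the subject DP of the matrix clause; does not c-command the pronoun — Principle B does not apply; allowed.
— Hassan's brother: subject of the matrix clause; c-commands the pronoun within its binding domain — blocked (Principle B).

Hassan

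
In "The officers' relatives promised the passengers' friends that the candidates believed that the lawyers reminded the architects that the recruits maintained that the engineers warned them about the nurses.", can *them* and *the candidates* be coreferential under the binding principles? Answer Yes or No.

*the candidates* is an R-expression; Principle C requires it to be free (not bound by any c-commanding expression).
— them: object of the clause headed by 'warned'; the pronoun does not c-command the R-expression — coreference allowed.

Yes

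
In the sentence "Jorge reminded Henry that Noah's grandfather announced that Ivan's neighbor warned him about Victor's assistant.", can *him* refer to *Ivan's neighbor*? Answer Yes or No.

No

*him* is a pronoun; Principle B requires it to be free in its binding domain — the clause headed by 'warned'.
— Ivan's neighbor: subject of the clause headed by 'warned'; c-commands the pronoun within its binding domain — blocked (Principle B).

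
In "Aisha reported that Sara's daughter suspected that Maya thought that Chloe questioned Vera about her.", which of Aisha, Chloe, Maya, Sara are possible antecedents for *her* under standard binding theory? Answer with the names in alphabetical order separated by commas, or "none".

Aisha, Maya, Sara

*her* is a pronoun; Principle B requires it to be free in its binding domain — the clause headed by 'questioned'.
— Aisha: subject of the matrix clause; c-commands the pronoun but lies outside its binding domain — allowed.
— Chloe: subject of the clause headed by 'questioned'; c-commands the pronoun within its binding domain — blocked (Principle B).
— Maya: subject of the clause headed by 'thought'; c-commands the pronoun but lies outside its binding domain — allowed.
— Sara: possessor inside the subject DP of the clause headed by 'suspected'; does not c-command the pronoun — Principle B does not apply; allowed.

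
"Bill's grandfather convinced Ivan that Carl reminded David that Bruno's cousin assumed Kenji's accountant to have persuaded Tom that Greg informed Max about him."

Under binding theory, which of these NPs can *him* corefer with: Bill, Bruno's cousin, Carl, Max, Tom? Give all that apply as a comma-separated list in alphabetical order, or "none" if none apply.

Bill, Bruno's cousin, Carl, Tom

*him* is a pronoun; Principle B requires it to be free in its binding domain — the clause headed by 'informed'.
— Bill: possessor inside the subject DP of the matrix clause; does not c-command the pronoun — Principle B does not apply; allowed.
— Bruno's cousin: subject of the clause headed by 'assumed'; c-commands the pronoun but lies outside its binding domain — allowed.
— Carl: subject of the clause headed by 'reminded'; c-commands the pronoun but lies outside its binding domain — allowed.
— Max: object of the clause headed by 'informed'; c-commands the pronoun within its binding domain — blocked (Principle B).
— Tom: object of the clause headed by 'persuaded'; c-commands the pronoun but lies outside its binding domain — allowed.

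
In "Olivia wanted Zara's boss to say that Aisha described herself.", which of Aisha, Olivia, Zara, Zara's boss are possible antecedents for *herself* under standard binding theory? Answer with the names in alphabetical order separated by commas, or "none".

*herself* is a reflexive; Principle A requires it to be bound within its binding domain — the clause headed by 'described'.
— Aisha: subject of the clause headed by 'described'; c-commands the reflexive within its binding domain — allowed (Principle A).
— Olivia: subject of the matrix clause; c-commands the reflexive but lies outside its binding domain — cannot bind it (Principle A).
— Zara: possessor inside the subject DP of the clause headed by 'say'; does not c-command the reflexive — cannot bind it (Principle A).
— Zara's boss: subject of the clause headed by 'say'; c-commands the reflexive but lies outside its binding domain — cannot bind it (Principle A).

Aisha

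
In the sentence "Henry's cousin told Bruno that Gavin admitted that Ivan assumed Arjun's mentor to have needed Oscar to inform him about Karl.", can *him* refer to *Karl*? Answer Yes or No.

*him* is a pronoun; Principle B requires it to be free in its binding domain — the clause headed by 'inform'.
— Karl: second object of the clause headed by 'inform'; is c-commanded by the pronoun; coreference would bind this R-expression — blocked (Principle C).

No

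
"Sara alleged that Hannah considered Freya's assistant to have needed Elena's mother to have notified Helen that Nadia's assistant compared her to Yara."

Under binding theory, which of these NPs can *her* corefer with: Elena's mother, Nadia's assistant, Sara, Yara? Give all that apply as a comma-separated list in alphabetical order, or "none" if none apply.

Elena's mother, Sara

*her* is a pronoun; Principle B requires it to be free in its binding domain — the clause headed by 'compared'.
— Elena's mother: subject of the clause headed by 'notified'; c-commands the pronoun but lies outside its binding domain — allowed.
— Nadia's assistant: subject of the clause headed by 'compared'; c-commands the pronoun within its binding domain — blocked (Principle B).
— Sara: subject of the matrix clause; c-commands the pronoun but lies outside its binding domain — allowed.
— Yara: second object of the clause headed by 'compared'; is c-commanded by the pronoun; coreference would bind this R-expression — blocked (Principle C).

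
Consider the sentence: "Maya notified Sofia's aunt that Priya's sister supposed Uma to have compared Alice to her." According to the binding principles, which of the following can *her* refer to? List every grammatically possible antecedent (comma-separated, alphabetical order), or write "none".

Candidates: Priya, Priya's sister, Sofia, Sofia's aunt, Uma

Priya, Priya's sister, Sofia, Sofia's aunt

*her* is a pronoun; Principle B requires it to be free in its binding domain — the clause headed by 'compared'.
— Priya: possessor inside the subject DP of the clause headed by 'supposed'; does not c-command the pronoun — Principle B does not apply; allowed.
— Priya's sister: subject of the clause headed by 'supposed'; c-commands the pronoun but lies outside its binding domain — allowed.
— Sofia: possessor inside the object DP of the matrix clause; does not c-command the pronoun — Principle B does not apply; allowed.
— Sofia's aunt: object of the matrix clause; c-commands the pronoun but lies outside its binding domain — allowed.
— Uma: subject of the clause headed by 'compared'; c-commands the pronoun within its binding domain — blocked (Principle B).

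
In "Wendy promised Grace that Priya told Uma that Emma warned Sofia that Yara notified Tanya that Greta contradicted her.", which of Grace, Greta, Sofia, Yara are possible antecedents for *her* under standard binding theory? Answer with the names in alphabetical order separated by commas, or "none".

*her* is a pronoun; Principle B requires it to be free in its binding domain — the clause headed by 'contradicted'.
— Grace: object of the matrix clause; c-commands the pronoun but lies outside its binding domain — allowed.
— Greta: subject of the clause headed by 'contradicted'; c-commands the pronoun within its binding domain — blocked (Principle B).
— Sofia: object of the clause headed by 'warned'; c-commands the pronoun but lies outside its binding domain — allowed.
— Yara: subject of the clause headed by 'notified'; c-commands the pronoun but lies outside its binding domain — allowed.

Grace, Sofia, Yara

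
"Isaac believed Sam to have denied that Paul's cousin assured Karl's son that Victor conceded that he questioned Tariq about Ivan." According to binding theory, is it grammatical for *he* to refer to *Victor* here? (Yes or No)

*Victor* is an R-expression; Principle C requires it to be free (not bound by any c-commanding expression).
— he: subject of the clause headed by 'questioned'; the pronoun does not c-command the R-expression — coreference allowed.

Yes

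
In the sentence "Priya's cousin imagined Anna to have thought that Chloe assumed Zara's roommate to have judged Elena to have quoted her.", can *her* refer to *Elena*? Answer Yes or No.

No

*her* is a pronoun; Principle B requires it to be free in its binding domain — the clause headed by 'quoted'.
— Elena: subject of the clause headed by 'quoted'; c-commands the pronoun within its binding domain — blocked (Principle B).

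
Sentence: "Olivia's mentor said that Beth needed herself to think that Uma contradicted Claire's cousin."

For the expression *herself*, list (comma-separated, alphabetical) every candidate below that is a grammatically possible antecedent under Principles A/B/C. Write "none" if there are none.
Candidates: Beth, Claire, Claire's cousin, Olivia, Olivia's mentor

Beth

*herself* is a reflexive; Principle A requires it to be bound within its binding domain — the clause headed by 'needed'.
— Beth: subject of the clause headed by 'needed'; c-commands the reflexive within its binding domain — allowed (Principle A).
— Claire: possessor inside the object DP of the clause headed by 'contradicted'; does not c-command the reflexive — cannot bind it (Principle A).
— Claire's cousin: object of the clause headed by 'contradicted'; does not c-command the reflexive — cannot bind it (Principle A).
— Olivia: possessor inside the subject DP of the matrix clause; does not c-command the reflexive — cannot bind it (Principle A).
— Olivia's mentor: subject of the matrix clause; c-commands the reflexive but lies outside its binding domain — cannot bind it (Principle A).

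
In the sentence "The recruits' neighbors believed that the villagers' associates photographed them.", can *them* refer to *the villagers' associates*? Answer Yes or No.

No

*them* is a pronoun; Principle B requires it to be free in its binding domain — the clause headed by 'photographed'.
— the villagers' associates: subject of the clause headed by 'photographed'; c-commands the pronoun within its binding domain — blocked (Principle B).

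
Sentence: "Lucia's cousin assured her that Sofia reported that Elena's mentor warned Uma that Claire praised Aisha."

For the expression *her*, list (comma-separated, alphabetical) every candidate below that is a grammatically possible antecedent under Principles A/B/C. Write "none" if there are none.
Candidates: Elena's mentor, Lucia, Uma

*her* is a pronoun; Principle B requires it to be free in its binding domain — the matrix clause.
— Elena's mentor: subject of the clause headed by 'warned'; is c-commanded by the pronoun; coreference would bind this R-expression — blocked (Principle C).
— Lucia: possessor inside the subject DP of the matrix clause; does not c-command the pronoun — Principle B does not apply; allowed.
— Uma: object of the clause headed by 'warned'; is c-commanded by the pronoun; coreference would bind this R-expression — blocked (Principle C).

Lucia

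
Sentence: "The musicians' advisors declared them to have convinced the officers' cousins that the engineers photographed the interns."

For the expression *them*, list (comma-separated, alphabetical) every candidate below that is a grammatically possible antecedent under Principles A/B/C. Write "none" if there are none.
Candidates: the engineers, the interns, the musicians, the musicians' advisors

*them* is a pronoun; Principle B requires it to be free in its binding domain — the matrix clause.
— the engineers: subject of the clause headed by 'photographed'; is c-commanded by the pronoun; coreference would bind this R-expression — blocked (Principle C).
— the interns: object of the clause headed by 'photographed'; is c-commanded by the pronoun; coreference would bind this R-expression — blocked (Principle C).
— the musicians: possessor inside the subject DP of the matrix clause; does not c-command the pronoun — Principle B does not apply; allowed.
— the musicians' advisors: subject of the matrix clause; c-commands the pronoun within its binding domain — blocked (Principle B).

the musicians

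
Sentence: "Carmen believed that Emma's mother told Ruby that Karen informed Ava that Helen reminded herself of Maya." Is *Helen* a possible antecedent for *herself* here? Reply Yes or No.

Yes

*herself* is a reflexive; Principle A requires it to be bound within its binding domain — the clause headed by 'reminded'.
— Helen: subject of the clause headed by 'reminded'; c-commands the reflexive within its binding domain — allowed (Principle A).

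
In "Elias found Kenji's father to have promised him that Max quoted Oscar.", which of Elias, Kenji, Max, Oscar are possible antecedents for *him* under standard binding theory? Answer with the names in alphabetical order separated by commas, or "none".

Elias, Kenji

*him* is a pronoun; Principle B requires it to be free in its binding domain — the clause headed by 'promised'.
— Elias: subject of the matrix clause; c-commands the pronoun but lies outside its binding domain — allowed.
— Kenji: possessor inside the subject DP of the clause headed by 'promised'; does not c-command the pronoun — Principle B does not apply; allowed.
— Max: subject of the clause headed by 'quoted'; is c-commanded by the pronoun; coreference would bind this R-expression — blocked (Principle C).
— Oscar: object of the clause headed by 'quoted'; is c-commanded by the pronoun; coreference would bind this R-expression — blocked (Principle C).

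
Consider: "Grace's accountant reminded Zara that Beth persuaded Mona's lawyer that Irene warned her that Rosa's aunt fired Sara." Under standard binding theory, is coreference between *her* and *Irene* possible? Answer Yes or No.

No

*Irene* is an R-expression; Principle C requires it to be free (not bound by any c-commanding expression).
— her: object of the clause headed by 'warned'; the R-expression locally c-commands the pronoun — coreference blocked (Principle B on the pronoun).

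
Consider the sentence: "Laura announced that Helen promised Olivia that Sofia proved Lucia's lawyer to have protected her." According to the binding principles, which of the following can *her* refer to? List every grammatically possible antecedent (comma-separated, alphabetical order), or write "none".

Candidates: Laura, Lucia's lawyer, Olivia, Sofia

Laura, Olivia, Sofia

*her* is a pronoun; Principle B requires it to be free in its binding domain — the clause headed by 'protected'.
— Laura: subject of the matrix clause; c-commands the pronoun but lies outside its binding domain — allowed.
— Lucia's lawyer: subject of the clause headed by 'protected'; c-commands the pronoun within its binding domain — blocked (Principle B).
— Olivia: object of the clause headed by 'promised'; c-commands the pronoun but lies outside its binding domain — allowed.
— Sofia: subject of the clause headed by 'proved'; c-commands the pronoun but lies outside its binding domain — allowed.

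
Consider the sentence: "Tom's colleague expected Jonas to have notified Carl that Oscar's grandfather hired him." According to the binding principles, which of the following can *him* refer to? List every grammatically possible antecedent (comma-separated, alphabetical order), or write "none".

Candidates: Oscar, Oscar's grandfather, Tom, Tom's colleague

*him* is a pronoun; Principle B requires it to be free in its binding domain — the clause headed by 'hired'.
— Oscar: possessor inside the subject DP of the clause headed by 'hired'; does not c-command the pronoun — Principle B does not apply; allowed.
— Oscar's grandfather: subject of the clause headed by 'hired'; c-commands the pronoun within its binding domain — blocked (Principle B).
— Tom: possessor inside the subject DP of the matrix clause; does not c-command the pronoun — Principle B does not apply; allowed.
— Tom's colleague: subject of the matrix clause; c-commands the pronoun but lies outside its binding domain — allowed.

Oscar, Tom, Tom's colleague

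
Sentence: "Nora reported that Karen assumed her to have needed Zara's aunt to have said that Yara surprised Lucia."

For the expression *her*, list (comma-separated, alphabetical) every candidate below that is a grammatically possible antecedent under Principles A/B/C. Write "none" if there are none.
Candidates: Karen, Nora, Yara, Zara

Nora

*her* is a pronoun; Principle B requires it to be free in its binding domain — the clause headed by 'assumed'.
— Karen: subject of the clause headed by 'assumed'; c-commands the pronoun within its binding domain — blocked (Principle B).
— Nora: subject of the matrix clause; c-commands the pronoun but lies outside its binding domain — allowed.
— Yara: subject of the clause headed by 'surprised'; is c-commanded by the pronoun; coreference would bind this R-expression — blocked (Principle C).
— Zara: possessor inside the subject DP of the clause headed by 'said'; is c-commanded by the pronoun; coreference would bind this R-expression — blocked (Principle C).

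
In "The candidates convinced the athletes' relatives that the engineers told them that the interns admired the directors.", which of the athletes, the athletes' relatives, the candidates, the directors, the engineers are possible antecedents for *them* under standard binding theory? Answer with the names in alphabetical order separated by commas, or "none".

the athletes, the athletes' relatives, the candidates

*them* is a pronoun; Principle B requires it to be free in its binding domain — the clause headed by 'told'.
— the athletes: possessor inside the object DP of the matrix clause; does not c-command the pronoun — Principle B does not apply; allowed.
— the athletes' relatives: object of the matrix clause; c-commands the pronoun but lies outside its binding domain — allowed.
— the candidates: subject of the matrix clause; c-commands the pronoun but lies outside its binding domain — allowed.
— the directors: object of the clause headed by 'admired'; is c-commanded by the pronoun; coreference would bind this R-expression — blocked (Principle C).
— the engineers: subject of the clause headed by 'told'; c-commands the pronoun within its binding domain — blocked (Principle B).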